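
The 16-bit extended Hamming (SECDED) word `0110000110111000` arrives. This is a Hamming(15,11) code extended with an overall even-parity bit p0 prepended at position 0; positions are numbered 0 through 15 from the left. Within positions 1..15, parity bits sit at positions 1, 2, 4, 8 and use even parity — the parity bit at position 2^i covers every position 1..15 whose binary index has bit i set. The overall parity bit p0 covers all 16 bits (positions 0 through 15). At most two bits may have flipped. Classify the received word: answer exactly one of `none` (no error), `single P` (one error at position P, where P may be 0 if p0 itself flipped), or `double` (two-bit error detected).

s1: b1⊕b3⊕b5⊕b7⊕b9⊕b11⊕b13⊕b15 = 1⊕0⊕0⊕1⊕0⊕1⊕0⊕0 = 1
s2: b2⊕b3⊕b6⊕b7⊕b10⊕b11⊕b14⊕b15 = 1⊕0⊕0⊕1⊕1⊕1⊕0⊕0 = 0
s4: b4⊕b5⊕b6⊕b7⊕b12⊕b13⊕b14⊕b15 = 0⊕0⊕0⊕1⊕1⊕0⊕0⊕0 = 0
s8: b8⊕b9⊕b10⊕b11⊕b12⊕b13⊕b14⊕b15 = 1⊕0⊕1⊕1⊕1⊕0⊕0⊕0 = 0
Syndrome (s8...s1) = 0001 → position 1.
Overall parity (XOR of all 16 bits, including p0): 0⊕1⊕1⊕0⊕0⊕0⊕0⊕1⊕1⊕0⊕1⊕1⊕1⊕0⊕0⊕0 = 1
Overall=1, syndrome position=1 → single-bit error at position 1.

single 1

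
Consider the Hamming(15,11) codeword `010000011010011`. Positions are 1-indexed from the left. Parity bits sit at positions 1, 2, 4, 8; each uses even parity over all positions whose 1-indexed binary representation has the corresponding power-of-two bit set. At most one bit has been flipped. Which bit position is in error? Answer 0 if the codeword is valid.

s1: b1⊕b3⊕b5⊕b7⊕b9⊕b11⊕b13⊕b15 = 0⊕0⊕0⊕0⊕1⊕1⊕0⊕1 = 1
s2: b2⊕b3⊕b6⊕b7⊕b10⊕b11⊕b14⊕b15 = 1⊕0⊕0⊕0⊕0⊕1⊕1⊕1 = 0
s4: b4⊕b5⊕b6⊕b7⊕b12⊕b13⊕b14⊕b15 = 0⊕0⊕0⊕0⊕0⊕0⊕1⊕1 = 0
s8: b8⊕b9⊕b10⊕b11⊕b12⊕b13⊕b14⊕b15 = 1⊕1⊕0⊕1⊕0⊕0⊕1⊕1 = 1
Syndrome (s8...s1) = 1001 → position 9.

9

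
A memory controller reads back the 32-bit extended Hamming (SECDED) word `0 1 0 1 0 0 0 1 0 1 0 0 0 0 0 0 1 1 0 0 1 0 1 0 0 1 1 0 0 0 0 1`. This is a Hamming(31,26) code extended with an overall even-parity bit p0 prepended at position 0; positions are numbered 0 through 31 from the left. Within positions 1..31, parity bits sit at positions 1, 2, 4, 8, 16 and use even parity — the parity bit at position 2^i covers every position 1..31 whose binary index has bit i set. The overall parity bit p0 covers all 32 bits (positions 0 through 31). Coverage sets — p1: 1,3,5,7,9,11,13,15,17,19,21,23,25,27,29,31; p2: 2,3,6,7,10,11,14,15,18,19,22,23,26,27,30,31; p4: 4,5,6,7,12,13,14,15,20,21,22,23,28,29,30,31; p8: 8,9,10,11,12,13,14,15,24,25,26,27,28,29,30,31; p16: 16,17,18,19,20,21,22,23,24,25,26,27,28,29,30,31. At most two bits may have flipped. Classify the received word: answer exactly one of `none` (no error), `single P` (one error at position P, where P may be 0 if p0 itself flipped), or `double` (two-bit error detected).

single 19

s1: b1⊕b3⊕b5⊕b7⊕b9⊕b11⊕b13⊕b15⊕b17⊕b19⊕b21⊕b23⊕b25⊕b27⊕b29⊕b31 = 1⊕1⊕0⊕1⊕1⊕0⊕0⊕0⊕1⊕0⊕0⊕0⊕1⊕0⊕0⊕1 = 1
s2: b2⊕b3⊕b6⊕b7⊕b10⊕b11⊕b14⊕b15⊕b18⊕b19⊕b22⊕b23⊕b26⊕b27⊕b30⊕b31 = 0⊕1⊕0⊕1⊕0⊕0⊕0⊕0⊕0⊕0⊕1⊕0⊕1⊕0⊕0⊕1 = 1
s4: b4⊕b5⊕b6⊕b7⊕b12⊕b13⊕b14⊕b15⊕b20⊕b21⊕b22⊕b23⊕b28⊕b29⊕b30⊕b31 = 0⊕0⊕0⊕1⊕0⊕0⊕0⊕0⊕1⊕0⊕1⊕0⊕0⊕0⊕0⊕1 = 0
s8: b8⊕b9⊕b10⊕b11⊕b12⊕b13⊕b14⊕b15⊕b24⊕b25⊕b26⊕b27⊕b28⊕b29⊕b30⊕b31 = 0⊕1⊕0⊕0⊕0⊕0⊕0⊕0⊕0⊕1⊕1⊕0⊕0⊕0⊕0⊕1 = 0
s16: b16⊕b17⊕b18⊕b19⊕b20⊕b21⊕b22⊕b23⊕b24⊕b25⊕b26⊕b27⊕b28⊕b29⊕b30⊕b31 = 1⊕1⊕0⊕0⊕1⊕0⊕1⊕0⊕0⊕1⊕1⊕0⊕0⊕0⊕0⊕1 = 1
Syndrome (s16...s1) = 10011 → position 19.
Overall parity (XOR of all 32 bits, including p0): 0⊕1⊕0⊕1⊕0⊕0⊕0⊕1⊕0⊕1⊕0⊕0⊕0⊕0⊕0⊕0⊕1⊕1⊕0⊕0⊕1⊕0⊕1⊕0⊕0⊕1⊕1⊕0⊕0⊕0⊕0⊕1 = 1
Overall=1, syndrome position=19 → single-bit error at position 19.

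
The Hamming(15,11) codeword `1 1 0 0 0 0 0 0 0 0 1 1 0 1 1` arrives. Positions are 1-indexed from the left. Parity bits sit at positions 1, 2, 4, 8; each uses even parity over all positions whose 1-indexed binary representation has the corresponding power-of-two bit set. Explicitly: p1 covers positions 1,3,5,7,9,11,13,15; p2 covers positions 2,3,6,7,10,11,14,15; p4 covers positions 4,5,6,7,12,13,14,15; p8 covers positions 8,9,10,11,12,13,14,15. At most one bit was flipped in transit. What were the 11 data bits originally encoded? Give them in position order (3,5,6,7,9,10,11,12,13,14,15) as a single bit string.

01000011011

s1: b1⊕b3⊕b5⊕b7⊕b9⊕b11⊕b13⊕b15 = 1⊕0⊕0⊕0⊕0⊕1⊕0⊕1 = 1
s2: b2⊕b3⊕b6⊕b7⊕b10⊕b11⊕b14⊕b15 = 1⊕0⊕0⊕0⊕0⊕1⊕1⊕1 = 0
s4: b4⊕b5⊕b6⊕b7⊕b12⊕b13⊕b14⊕b15 = 0⊕0⊕0⊕0⊕1⊕0⊕1⊕1 = 1
s8: b8⊕b9⊕b10⊕b11⊕b12⊕b13⊕b14⊕b15 = 0⊕0⊕0⊕1⊕1⊕0⊕1⊕1 = 0
Syndrome (s8...s1) = 0101 → position 5.
Flip bit 5: corrected codeword = 110010000011011
Data bits at positions 3,5,6,7,9,10,11,12,13,14,15: 01000011011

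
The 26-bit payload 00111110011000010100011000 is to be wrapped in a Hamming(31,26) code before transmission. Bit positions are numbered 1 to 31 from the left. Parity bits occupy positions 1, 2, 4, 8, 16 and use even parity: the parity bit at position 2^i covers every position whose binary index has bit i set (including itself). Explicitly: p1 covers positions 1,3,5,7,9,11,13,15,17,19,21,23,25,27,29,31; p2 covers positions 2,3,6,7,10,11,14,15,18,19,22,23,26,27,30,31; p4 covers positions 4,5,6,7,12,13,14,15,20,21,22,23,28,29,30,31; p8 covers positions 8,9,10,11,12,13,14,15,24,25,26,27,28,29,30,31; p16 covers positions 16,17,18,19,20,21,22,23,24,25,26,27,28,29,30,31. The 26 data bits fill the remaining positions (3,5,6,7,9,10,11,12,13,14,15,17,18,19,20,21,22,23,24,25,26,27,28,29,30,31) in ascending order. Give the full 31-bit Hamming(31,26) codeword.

1001011111100110000010100011000

Place data bits at non-power-of-two positions: b3=0, b5=0, b6=1, b7=1, b9=1, b10=1, b11=1, b12=0, b13=0, b14=1, b15=1, b17=0, b18=0, b19=0, b20=0, b21=1, b22=0, b23=1, b24=0, b25=0, b26=0, b27=1, b28=1, b29=0, b30=0, b31=0.
p1 = XOR of data positions {3,5,7,9,11,13,15,17,19,21,23,25,27,29,31} = 0⊕0⊕1⊕1⊕1⊕0⊕1⊕0⊕0⊕1⊕1⊕0⊕1⊕0⊕0 = 1
p2 = XOR of data positions {3,6,7,10,11,14,15,18,19,22,23,26,27,30,31} = 0⊕1⊕1⊕1⊕1⊕1⊕1⊕0⊕0⊕0⊕1⊕0⊕1⊕0⊕0 = 0
p4 = XOR of data positions {5,6,7,12,13,14,15,20,21,22,23,28,29,30,31} = 0⊕1⊕1⊕0⊕0⊕1⊕1⊕0⊕1⊕0⊕1⊕1⊕0⊕0⊕0 = 1
p8 = XOR of data positions {9,10,11,12,13,14,15,24,25,26,27,28,29,30,31} = 1⊕1⊕1⊕0⊕0⊕1⊕1⊕0⊕0⊕0⊕1⊕1⊕0⊕0⊕0 = 1
p16 = XOR of data positions {17,18,19,20,21,22,23,24,25,26,27,28,29,30,31} = 0⊕0⊕0⊕0⊕1⊕0⊕1⊕0⊕0⊕0⊕1⊕1⊕0⊕0⊕0 = 0
Codeword b1..b31 = 1001011111100110000010100011000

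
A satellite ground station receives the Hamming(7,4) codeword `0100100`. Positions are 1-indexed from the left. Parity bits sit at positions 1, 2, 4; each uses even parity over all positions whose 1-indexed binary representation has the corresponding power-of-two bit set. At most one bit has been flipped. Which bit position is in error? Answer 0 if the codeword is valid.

7

s1: b1⊕b3⊕b5⊕b7 = 0⊕0⊕1⊕0 = 1
s2: b2⊕b3⊕b6⊕b7 = 1⊕0⊕0⊕0 = 1
s4: b4⊕b5⊕b6⊕b7 = 0⊕1⊕0⊕0 = 1
Syndrome (s4...s1) = 111 → position 7.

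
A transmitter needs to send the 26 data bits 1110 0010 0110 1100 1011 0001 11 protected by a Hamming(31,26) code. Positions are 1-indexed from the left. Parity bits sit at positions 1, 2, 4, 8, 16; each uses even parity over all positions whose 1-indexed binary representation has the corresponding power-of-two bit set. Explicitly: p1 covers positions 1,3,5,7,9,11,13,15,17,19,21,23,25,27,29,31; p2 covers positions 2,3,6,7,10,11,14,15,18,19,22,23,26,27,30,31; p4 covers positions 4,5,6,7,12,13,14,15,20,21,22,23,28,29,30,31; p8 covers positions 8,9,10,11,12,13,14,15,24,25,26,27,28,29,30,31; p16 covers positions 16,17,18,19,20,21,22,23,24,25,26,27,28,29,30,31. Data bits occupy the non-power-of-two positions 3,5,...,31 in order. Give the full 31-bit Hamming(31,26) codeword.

Place data bits at non-power-of-two positions: b3=1, b5=1, b6=1, b7=0, b9=0, b10=0, b11=1, b12=0, b13=0, b14=1, b15=1, b17=0, b18=1, b19=1, b20=0, b21=0, b22=1, b23=0, b24=1, b25=1, b26=0, b27=0, b28=0, b29=1, b30=1, b31=1.
p1 = XOR of data positions {3,5,7,9,11,13,15,17,19,21,23,25,27,29,31} = 1⊕1⊕0⊕0⊕1⊕0⊕1⊕0⊕1⊕0⊕0⊕1⊕0⊕1⊕1 = 0
p2 = XOR of data positions {3,6,7,10,11,14,15,18,19,22,23,26,27,30,31} = 1⊕1⊕0⊕0⊕1⊕1⊕1⊕1⊕1⊕1⊕0⊕0⊕0⊕1⊕1 = 0
p4 = XOR of data positions {5,6,7,12,13,14,15,20,21,22,23,28,29,30,31} = 1⊕1⊕0⊕0⊕0⊕1⊕1⊕0⊕0⊕1⊕0⊕0⊕1⊕1⊕1 = 0
p8 = XOR of data positions {9,10,11,12,13,14,15,24,25,26,27,28,29,30,31} = 0⊕0⊕1⊕0⊕0⊕1⊕1⊕1⊕1⊕0⊕0⊕0⊕1⊕1⊕1 = 0
p16 = XOR of data positions {17,18,19,20,21,22,23,24,25,26,27,28,29,30,31} = 0⊕1⊕1⊕0⊕0⊕1⊕0⊕1⊕1⊕0⊕0⊕0⊕1⊕1⊕1 = 0
Codeword b1..b31 = 0010110000100110011001011000111

0010110000100110011001011000111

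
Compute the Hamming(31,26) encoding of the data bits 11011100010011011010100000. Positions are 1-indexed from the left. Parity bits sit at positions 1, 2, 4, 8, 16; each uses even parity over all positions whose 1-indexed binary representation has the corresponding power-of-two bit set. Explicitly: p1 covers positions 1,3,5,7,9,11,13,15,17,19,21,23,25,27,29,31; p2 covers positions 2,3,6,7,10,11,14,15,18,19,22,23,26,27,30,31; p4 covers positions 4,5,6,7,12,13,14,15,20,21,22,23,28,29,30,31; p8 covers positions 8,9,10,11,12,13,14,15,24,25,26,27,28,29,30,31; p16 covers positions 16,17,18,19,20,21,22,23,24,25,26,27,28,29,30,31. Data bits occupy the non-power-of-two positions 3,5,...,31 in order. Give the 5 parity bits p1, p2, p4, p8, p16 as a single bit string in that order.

00110

Place data bits at non-power-of-two positions: b3=1, b5=1, b6=0, b7=1, b9=1, b10=1, b11=0, b12=0, b13=0, b14=1, b15=0, b17=0, b18=1, b19=1, b20=0, b21=1, b22=1, b23=0, b24=1, b25=0, b26=1, b27=0, b28=0, b29=0, b30=0, b31=0.
p1 = XOR of data positions {3,5,7,9,11,13,15,17,19,21,23,25,27,29,31} = 1⊕1⊕1⊕1⊕0⊕0⊕0⊕0⊕1⊕1⊕0⊕0⊕0⊕0⊕0 = 0
p2 = XOR of data positions {3,6,7,10,11,14,15,18,19,22,23,26,27,30,31} = 1⊕0⊕1⊕1⊕0⊕1⊕0⊕1⊕1⊕1⊕0⊕1⊕0⊕0⊕0 = 0
p4 = XOR of data positions {5,6,7,12,13,14,15,20,21,22,23,28,29,30,31} = 1⊕0⊕1⊕0⊕0⊕1⊕0⊕0⊕1⊕1⊕0⊕0⊕0⊕0⊕0 = 1
p8 = XOR of data positions {9,10,11,12,13,14,15,24,25,26,27,28,29,30,31} = 1⊕1⊕0⊕0⊕0⊕1⊕0⊕1⊕0⊕1⊕0⊕0⊕0⊕0⊕0 = 1
p16 = XOR of data positions {17,18,19,20,21,22,23,24,25,26,27,28,29,30,31} = 0⊕1⊕1⊕0⊕1⊕1⊕0⊕1⊕0⊕1⊕0⊕0⊕0⊕0⊕0 = 0
Parity bits p1,p2,p4,p8,p16 = 00110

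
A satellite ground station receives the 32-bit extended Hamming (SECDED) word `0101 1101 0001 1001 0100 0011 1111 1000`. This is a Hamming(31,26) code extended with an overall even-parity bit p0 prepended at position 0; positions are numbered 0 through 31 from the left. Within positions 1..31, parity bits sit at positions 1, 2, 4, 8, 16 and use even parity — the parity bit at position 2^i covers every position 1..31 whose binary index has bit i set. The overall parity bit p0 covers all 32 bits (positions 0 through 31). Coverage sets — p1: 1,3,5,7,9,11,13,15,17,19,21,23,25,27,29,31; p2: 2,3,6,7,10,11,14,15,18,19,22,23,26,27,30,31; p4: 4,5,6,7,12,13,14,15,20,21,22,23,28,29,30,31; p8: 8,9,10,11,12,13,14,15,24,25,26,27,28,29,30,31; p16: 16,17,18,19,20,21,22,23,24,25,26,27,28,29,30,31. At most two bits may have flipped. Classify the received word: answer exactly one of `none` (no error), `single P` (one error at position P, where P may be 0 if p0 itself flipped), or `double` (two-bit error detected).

none

s1: b1⊕b3⊕b5⊕b7⊕b9⊕b11⊕b13⊕b15⊕b17⊕b19⊕b21⊕b23⊕b25⊕b27⊕b29⊕b31 = 1⊕1⊕1⊕1⊕0⊕1⊕0⊕1⊕1⊕0⊕0⊕1⊕1⊕1⊕0⊕0 = 0
s2: b2⊕b3⊕b6⊕b7⊕b10⊕b11⊕b14⊕b15⊕b18⊕b19⊕b22⊕b23⊕b26⊕b27⊕b30⊕b31 = 0⊕1⊕0⊕1⊕0⊕1⊕0⊕1⊕0⊕0⊕1⊕1⊕1⊕1⊕0⊕0 = 0
s4: b4⊕b5⊕b6⊕b7⊕b12⊕b13⊕b14⊕b15⊕b20⊕b21⊕b22⊕b23⊕b28⊕b29⊕b30⊕b31 = 1⊕1⊕0⊕1⊕1⊕0⊕0⊕1⊕0⊕0⊕1⊕1⊕1⊕0⊕0⊕0 = 0
s8: b8⊕b9⊕b10⊕b11⊕b12⊕b13⊕b14⊕b15⊕b24⊕b25⊕b26⊕b27⊕b28⊕b29⊕b30⊕b31 = 0⊕0⊕0⊕1⊕1⊕0⊕0⊕1⊕1⊕1⊕1⊕1⊕1⊕0⊕0⊕0 = 0
s16: b16⊕b17⊕b18⊕b19⊕b20⊕b21⊕b22⊕b23⊕b24⊕b25⊕b26⊕b27⊕b28⊕b29⊕b30⊕b31 = 0⊕1⊕0⊕0⊕0⊕0⊕1⊕1⊕1⊕1⊕1⊕1⊕1⊕0⊕0⊕0 = 0
Syndrome (s16...s1) = 00000 → position 0 (no error).
Overall parity (XOR of all 32 bits, including p0): 0⊕1⊕0⊕1⊕1⊕1⊕0⊕1⊕0⊕0⊕0⊕1⊕1⊕0⊕0⊕1⊕0⊕1⊕0⊕0⊕0⊕0⊕1⊕1⊕1⊕1⊕1⊕1⊕1⊕0⊕0⊕0 = 0
Overall=0, syndrome position=0 → no error.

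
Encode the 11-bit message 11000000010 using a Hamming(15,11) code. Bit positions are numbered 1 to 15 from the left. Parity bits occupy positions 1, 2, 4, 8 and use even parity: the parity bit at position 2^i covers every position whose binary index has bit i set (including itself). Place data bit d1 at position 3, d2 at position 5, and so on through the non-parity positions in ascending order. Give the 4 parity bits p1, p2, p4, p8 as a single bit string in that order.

Place data bits at non-power-of-two positions: b3=1, b5=1, b6=0, b7=0, b9=0, b10=0, b11=0, b12=0, b13=0, b14=1, b15=0.
p1 = XOR of data positions {3,5,7,9,11,13,15} = 1⊕1⊕0⊕0⊕0⊕0⊕0 = 0
p2 = XOR of data positions {3,6,7,10,11,14,15} = 1⊕0⊕0⊕0⊕0⊕1⊕0 = 0
p4 = XOR of data positions {5,6,7,12,13,14,15} = 1⊕0⊕0⊕0⊕0⊕1⊕0 = 0
p8 = XOR of data positions {9,10,11,12,13,14,15} = 0⊕0⊕0⊕0⊕0⊕1⊕0 = 1
Parity bits p1,p2,p4,p8 = 0001

0001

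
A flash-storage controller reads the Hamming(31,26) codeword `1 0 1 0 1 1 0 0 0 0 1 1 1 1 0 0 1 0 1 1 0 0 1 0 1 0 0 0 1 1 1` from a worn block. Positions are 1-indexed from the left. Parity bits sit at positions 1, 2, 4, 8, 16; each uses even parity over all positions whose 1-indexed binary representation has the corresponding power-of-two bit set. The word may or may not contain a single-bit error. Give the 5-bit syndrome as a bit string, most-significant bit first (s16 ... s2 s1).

s1: b1⊕b3⊕b5⊕b7⊕b9⊕b11⊕b13⊕b15⊕b17⊕b19⊕b21⊕b23⊕b25⊕b27⊕b29⊕b31 = 1⊕1⊕1⊕0⊕0⊕1⊕1⊕0⊕1⊕1⊕0⊕1⊕1⊕0⊕1⊕1 = 1
s2: b2⊕b3⊕b6⊕b7⊕b10⊕b11⊕b14⊕b15⊕b18⊕b19⊕b22⊕b23⊕b26⊕b27⊕b30⊕b31 = 0⊕1⊕1⊕0⊕0⊕1⊕1⊕0⊕0⊕1⊕0⊕1⊕0⊕0⊕1⊕1 = 0
s4: b4⊕b5⊕b6⊕b7⊕b12⊕b13⊕b14⊕b15⊕b20⊕b21⊕b22⊕b23⊕b28⊕b29⊕b30⊕b31 = 0⊕1⊕1⊕0⊕1⊕1⊕1⊕0⊕1⊕0⊕0⊕1⊕0⊕1⊕1⊕1 = 0
s8: b8⊕b9⊕b10⊕b11⊕b12⊕b13⊕b14⊕b15⊕b24⊕b25⊕b26⊕b27⊕b28⊕b29⊕b30⊕b31 = 0⊕0⊕0⊕1⊕1⊕1⊕1⊕0⊕0⊕1⊕0⊕0⊕0⊕1⊕1⊕1 = 0
s16: b16⊕b17⊕b18⊕b19⊕b20⊕b21⊕b22⊕b23⊕b24⊕b25⊕b26⊕b27⊕b28⊕b29⊕b30⊕b31 = 0⊕1⊕0⊕1⊕1⊕0⊕0⊕1⊕0⊕1⊕0⊕0⊕0⊕1⊕1⊕1 = 0
Syndrome (s16...s1) = 00001 → position 1.

00001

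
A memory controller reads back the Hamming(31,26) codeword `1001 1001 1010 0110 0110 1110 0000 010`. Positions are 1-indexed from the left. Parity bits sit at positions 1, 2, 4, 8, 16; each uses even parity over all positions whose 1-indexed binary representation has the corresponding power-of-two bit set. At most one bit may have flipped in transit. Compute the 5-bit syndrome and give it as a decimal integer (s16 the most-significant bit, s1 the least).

0

s1: b1⊕b3⊕b5⊕b7⊕b9⊕b11⊕b13⊕b15⊕b17⊕b19⊕b21⊕b23⊕b25⊕b27⊕b29⊕b31 = 1⊕0⊕1⊕0⊕1⊕1⊕0⊕1⊕0⊕1⊕1⊕1⊕0⊕0⊕0⊕0 = 0
s2: b2⊕b3⊕b6⊕b7⊕b10⊕b11⊕b14⊕b15⊕b18⊕b19⊕b22⊕b23⊕b26⊕b27⊕b30⊕b31 = 0⊕0⊕0⊕0⊕0⊕1⊕1⊕1⊕1⊕1⊕1⊕1⊕0⊕0⊕1⊕0 = 0
s4: b4⊕b5⊕b6⊕b7⊕b12⊕b13⊕b14⊕b15⊕b20⊕b21⊕b22⊕b23⊕b28⊕b29⊕b30⊕b31 = 1⊕1⊕0⊕0⊕0⊕0⊕1⊕1⊕0⊕1⊕1⊕1⊕0⊕0⊕1⊕0 = 0
s8: b8⊕b9⊕b10⊕b11⊕b12⊕b13⊕b14⊕b15⊕b24⊕b25⊕b26⊕b27⊕b28⊕b29⊕b30⊕b31 = 1⊕1⊕0⊕1⊕0⊕0⊕1⊕1⊕0⊕0⊕0⊕0⊕0⊕0⊕1⊕0 = 0
s16: b16⊕b17⊕b18⊕b19⊕b20⊕b21⊕b22⊕b23⊕b24⊕b25⊕b26⊕b27⊕b28⊕b29⊕b30⊕b31 = 0⊕0⊕1⊕1⊕0⊕1⊕1⊕1⊕0⊕0⊕0⊕0⊕0⊕0⊕1⊕0 = 0
Syndrome (s16...s1) = 00000 → position 0 (no error).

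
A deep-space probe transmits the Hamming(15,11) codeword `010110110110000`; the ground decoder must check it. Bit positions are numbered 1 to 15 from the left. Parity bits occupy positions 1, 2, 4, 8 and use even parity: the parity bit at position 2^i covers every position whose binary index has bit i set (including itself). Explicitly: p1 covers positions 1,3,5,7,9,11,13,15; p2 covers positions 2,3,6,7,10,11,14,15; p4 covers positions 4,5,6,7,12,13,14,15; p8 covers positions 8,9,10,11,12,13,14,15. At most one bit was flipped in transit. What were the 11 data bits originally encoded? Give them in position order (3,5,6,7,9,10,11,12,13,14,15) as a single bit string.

01010110100

s1: b1⊕b3⊕b5⊕b7⊕b9⊕b11⊕b13⊕b15 = 0⊕0⊕1⊕1⊕0⊕1⊕0⊕0 = 1
s2: b2⊕b3⊕b6⊕b7⊕b10⊕b11⊕b14⊕b15 = 1⊕0⊕0⊕1⊕1⊕1⊕0⊕0 = 0
s4: b4⊕b5⊕b6⊕b7⊕b12⊕b13⊕b14⊕b15 = 1⊕1⊕0⊕1⊕0⊕0⊕0⊕0 = 1
s8: b8⊕b9⊕b10⊕b11⊕b12⊕b13⊕b14⊕b15 = 1⊕0⊕1⊕1⊕0⊕0⊕0⊕0 = 1
Syndrome (s8...s1) = 1101 → position 13.
Flip bit 13: corrected codeword = 010110110110100
Data bits at positions 3,5,6,7,9,10,11,12,13,14,15: 01010110100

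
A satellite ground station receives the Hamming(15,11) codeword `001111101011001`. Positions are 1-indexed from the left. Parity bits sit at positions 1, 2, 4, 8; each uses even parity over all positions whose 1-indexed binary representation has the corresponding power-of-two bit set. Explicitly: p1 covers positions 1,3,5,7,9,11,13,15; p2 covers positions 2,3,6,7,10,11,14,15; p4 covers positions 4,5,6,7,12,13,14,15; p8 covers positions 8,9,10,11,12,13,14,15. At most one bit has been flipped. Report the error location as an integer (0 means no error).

2

s1: b1⊕b3⊕b5⊕b7⊕b9⊕b11⊕b13⊕b15 = 0⊕1⊕1⊕1⊕1⊕1⊕0⊕1 = 0
s2: b2⊕b3⊕b6⊕b7⊕b10⊕b11⊕b14⊕b15 = 0⊕1⊕1⊕1⊕0⊕1⊕0⊕1 = 1
s4: b4⊕b5⊕b6⊕b7⊕b12⊕b13⊕b14⊕b15 = 1⊕1⊕1⊕1⊕1⊕0⊕0⊕1 = 0
s8: b8⊕b9⊕b10⊕b11⊕b12⊕b13⊕b14⊕b15 = 0⊕1⊕0⊕1⊕1⊕0⊕0⊕1 = 0
Syndrome (s8...s1) = 0010 → position 2.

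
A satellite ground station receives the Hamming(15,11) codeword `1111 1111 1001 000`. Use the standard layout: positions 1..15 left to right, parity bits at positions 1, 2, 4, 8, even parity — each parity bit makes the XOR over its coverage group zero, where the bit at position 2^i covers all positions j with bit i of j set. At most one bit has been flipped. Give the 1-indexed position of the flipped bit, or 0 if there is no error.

13

s1: b1⊕b3⊕b5⊕b7⊕b9⊕b11⊕b13⊕b15 = 1⊕1⊕1⊕1⊕1⊕0⊕0⊕0 = 1
s2: b2⊕b3⊕b6⊕b7⊕b10⊕b11⊕b14⊕b15 = 1⊕1⊕1⊕1⊕0⊕0⊕0⊕0 = 0
s4: b4⊕b5⊕b6⊕b7⊕b12⊕b13⊕b14⊕b15 = 1⊕1⊕1⊕1⊕1⊕0⊕0⊕0 = 1
s8: b8⊕b9⊕b10⊕b11⊕b12⊕b13⊕b14⊕b15 = 1⊕1⊕0⊕0⊕1⊕0⊕0⊕0 = 1
Syndrome (s8...s1) = 1101 → position 13.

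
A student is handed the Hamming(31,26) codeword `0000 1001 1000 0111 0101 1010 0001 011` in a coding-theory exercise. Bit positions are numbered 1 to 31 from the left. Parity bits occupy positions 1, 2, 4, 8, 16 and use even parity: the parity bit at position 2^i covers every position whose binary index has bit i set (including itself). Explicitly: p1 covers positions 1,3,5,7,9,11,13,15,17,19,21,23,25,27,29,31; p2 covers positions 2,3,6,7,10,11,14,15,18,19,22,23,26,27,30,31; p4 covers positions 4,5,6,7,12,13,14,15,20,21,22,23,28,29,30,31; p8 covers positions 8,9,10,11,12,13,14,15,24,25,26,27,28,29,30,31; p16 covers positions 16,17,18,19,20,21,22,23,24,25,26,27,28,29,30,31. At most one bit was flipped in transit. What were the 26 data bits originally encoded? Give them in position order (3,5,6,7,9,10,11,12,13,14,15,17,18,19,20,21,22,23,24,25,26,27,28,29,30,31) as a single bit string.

01001001011010110100001011

s1: b1⊕b3⊕b5⊕b7⊕b9⊕b11⊕b13⊕b15⊕b17⊕b19⊕b21⊕b23⊕b25⊕b27⊕b29⊕b31 = 0⊕0⊕1⊕0⊕1⊕0⊕0⊕1⊕0⊕0⊕1⊕1⊕0⊕0⊕0⊕1 = 0
s2: b2⊕b3⊕b6⊕b7⊕b10⊕b11⊕b14⊕b15⊕b18⊕b19⊕b22⊕b23⊕b26⊕b27⊕b30⊕b31 = 0⊕0⊕0⊕0⊕0⊕0⊕1⊕1⊕1⊕0⊕0⊕1⊕0⊕0⊕1⊕1 = 0
s4: b4⊕b5⊕b6⊕b7⊕b12⊕b13⊕b14⊕b15⊕b20⊕b21⊕b22⊕b23⊕b28⊕b29⊕b30⊕b31 = 0⊕1⊕0⊕0⊕0⊕0⊕1⊕1⊕1⊕1⊕0⊕1⊕1⊕0⊕1⊕1 = 1
s8: b8⊕b9⊕b10⊕b11⊕b12⊕b13⊕b14⊕b15⊕b24⊕b25⊕b26⊕b27⊕b28⊕b29⊕b30⊕b31 = 1⊕1⊕0⊕0⊕0⊕0⊕1⊕1⊕0⊕0⊕0⊕0⊕1⊕0⊕1⊕1 = 1
s16: b16⊕b17⊕b18⊕b19⊕b20⊕b21⊕b22⊕b23⊕b24⊕b25⊕b26⊕b27⊕b28⊕b29⊕b30⊕b31 = 1⊕0⊕1⊕0⊕1⊕1⊕0⊕1⊕0⊕0⊕0⊕0⊕1⊕0⊕1⊕1 = 0
Syndrome (s16...s1) = 01100 → position 12.
Flip bit 12: corrected codeword = 0000100110010111010110100001011
Data bits at positions 3,5,6,7,9,10,11,12,13,14,15,17,18,19,20,21,22,23,24,25,26,27,28,29,30,31: 01001001011010110100001011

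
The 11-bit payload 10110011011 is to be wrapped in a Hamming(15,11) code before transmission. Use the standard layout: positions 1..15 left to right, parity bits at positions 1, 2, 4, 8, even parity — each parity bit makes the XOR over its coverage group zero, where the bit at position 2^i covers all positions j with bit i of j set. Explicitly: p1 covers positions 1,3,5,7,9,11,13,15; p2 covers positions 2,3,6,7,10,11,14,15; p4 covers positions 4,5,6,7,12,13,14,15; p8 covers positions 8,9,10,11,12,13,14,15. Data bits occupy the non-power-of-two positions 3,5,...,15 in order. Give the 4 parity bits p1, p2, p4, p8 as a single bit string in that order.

0010

Place data bits at non-power-of-two positions: b3=1, b5=0, b6=1, b7=1, b9=0, b10=0, b11=1, b12=1, b13=0, b14=1, b15=1.
p1 = XOR of data positions {3,5,7,9,11,13,15} = 1⊕0⊕1⊕0⊕1⊕0⊕1 = 0
p2 = XOR of data positions {3,6,7,10,11,14,15} = 1⊕1⊕1⊕0⊕1⊕1⊕1 = 0
p4 = XOR of data positions {5,6,7,12,13,14,15} = 0⊕1⊕1⊕1⊕0⊕1⊕1 = 1
p8 = XOR of data positions {9,10,11,12,13,14,15} = 0⊕0⊕1⊕1⊕0⊕1⊕1 = 0
Parity bits p1,p2,p4,p8 = 0010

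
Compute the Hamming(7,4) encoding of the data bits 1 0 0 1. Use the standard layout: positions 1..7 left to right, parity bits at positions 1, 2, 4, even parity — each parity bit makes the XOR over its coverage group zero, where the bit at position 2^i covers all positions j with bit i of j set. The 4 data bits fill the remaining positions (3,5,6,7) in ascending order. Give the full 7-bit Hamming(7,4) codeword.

0011001

Place data bits at non-power-of-two positions: b3=1, b5=0, b6=0, b7=1.
p1 = XOR of data positions {3,5,7} = 1⊕0⊕1 = 0
p2 = XOR of data positions {3,6,7} = 1⊕0⊕1 = 0
p4 = XOR of data positions {5,6,7} = 0⊕0⊕1 = 1
Codeword b1..b7 = 0011001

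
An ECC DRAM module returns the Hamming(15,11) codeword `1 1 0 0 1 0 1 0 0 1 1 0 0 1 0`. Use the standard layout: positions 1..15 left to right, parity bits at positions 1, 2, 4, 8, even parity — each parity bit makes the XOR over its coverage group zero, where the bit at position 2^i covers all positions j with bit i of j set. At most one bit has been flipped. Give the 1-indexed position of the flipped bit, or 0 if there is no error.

s1: b1⊕b3⊕b5⊕b7⊕b9⊕b11⊕b13⊕b15 = 1⊕0⊕1⊕1⊕0⊕1⊕0⊕0 = 0
s2: b2⊕b3⊕b6⊕b7⊕b10⊕b11⊕b14⊕b15 = 1⊕0⊕0⊕1⊕1⊕1⊕1⊕0 = 1
s4: b4⊕b5⊕b6⊕b7⊕b12⊕b13⊕b14⊕b15 = 0⊕1⊕0⊕1⊕0⊕0⊕1⊕0 = 1
s8: b8⊕b9⊕b10⊕b11⊕b12⊕b13⊕b14⊕b15 = 0⊕0⊕1⊕1⊕0⊕0⊕1⊕0 = 1
Syndrome (s8...s1) = 1110 → position 14.

14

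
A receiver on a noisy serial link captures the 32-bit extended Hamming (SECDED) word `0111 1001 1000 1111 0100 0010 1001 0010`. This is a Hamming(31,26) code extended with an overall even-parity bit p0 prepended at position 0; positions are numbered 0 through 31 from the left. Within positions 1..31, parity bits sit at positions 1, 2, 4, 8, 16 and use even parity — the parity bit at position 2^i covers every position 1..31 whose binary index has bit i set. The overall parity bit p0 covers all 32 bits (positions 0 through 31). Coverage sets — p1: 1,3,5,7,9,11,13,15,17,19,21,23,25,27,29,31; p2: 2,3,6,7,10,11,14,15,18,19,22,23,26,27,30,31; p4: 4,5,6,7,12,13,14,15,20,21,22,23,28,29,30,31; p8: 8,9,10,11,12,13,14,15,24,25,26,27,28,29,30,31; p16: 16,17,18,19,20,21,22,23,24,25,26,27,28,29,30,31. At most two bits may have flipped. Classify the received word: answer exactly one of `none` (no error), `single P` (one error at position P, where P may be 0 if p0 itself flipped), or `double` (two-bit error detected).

single 17

s1: b1⊕b3⊕b5⊕b7⊕b9⊕b11⊕b13⊕b15⊕b17⊕b19⊕b21⊕b23⊕b25⊕b27⊕b29⊕b31 = 1⊕1⊕0⊕1⊕0⊕0⊕1⊕1⊕1⊕0⊕0⊕0⊕0⊕1⊕0⊕0 = 1
s2: b2⊕b3⊕b6⊕b7⊕b10⊕b11⊕b14⊕b15⊕b18⊕b19⊕b22⊕b23⊕b26⊕b27⊕b30⊕b31 = 1⊕1⊕0⊕1⊕0⊕0⊕1⊕1⊕0⊕0⊕1⊕0⊕0⊕1⊕1⊕0 = 0
s4: b4⊕b5⊕b6⊕b7⊕b12⊕b13⊕b14⊕b15⊕b20⊕b21⊕b22⊕b23⊕b28⊕b29⊕b30⊕b31 = 1⊕0⊕0⊕1⊕1⊕1⊕1⊕1⊕0⊕0⊕1⊕0⊕0⊕0⊕1⊕0 = 0
s8: b8⊕b9⊕b10⊕b11⊕b12⊕b13⊕b14⊕b15⊕b24⊕b25⊕b26⊕b27⊕b28⊕b29⊕b30⊕b31 = 1⊕0⊕0⊕0⊕1⊕1⊕1⊕1⊕1⊕0⊕0⊕1⊕0⊕0⊕1⊕0 = 0
s16: b16⊕b17⊕b18⊕b19⊕b20⊕b21⊕b22⊕b23⊕b24⊕b25⊕b26⊕b27⊕b28⊕b29⊕b30⊕b31 = 0⊕1⊕0⊕0⊕0⊕0⊕1⊕0⊕1⊕0⊕0⊕1⊕0⊕0⊕1⊕0 = 1
Syndrome (s16...s1) = 10001 → position 17.
Overall parity (XOR of all 32 bits, including p0): 0⊕1⊕1⊕1⊕1⊕0⊕0⊕1⊕1⊕0⊕0⊕0⊕1⊕1⊕1⊕1⊕0⊕1⊕0⊕0⊕0⊕0⊕1⊕0⊕1⊕0⊕0⊕1⊕0⊕0⊕1⊕0 = 1
Overall=1, syndrome position=17 → single-bit error at position 17.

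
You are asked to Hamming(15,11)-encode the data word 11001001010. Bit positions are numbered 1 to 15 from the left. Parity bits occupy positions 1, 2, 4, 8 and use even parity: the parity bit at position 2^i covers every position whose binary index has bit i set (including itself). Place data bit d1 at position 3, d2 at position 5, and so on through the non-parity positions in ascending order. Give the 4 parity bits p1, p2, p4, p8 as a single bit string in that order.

1011

Place data bits at non-power-of-two positions: b3=1, b5=1, b6=0, b7=0, b9=1, b10=0, b11=0, b12=1, b13=0, b14=1, b15=0.
p1 = XOR of data positions {3,5,7,9,11,13,15} = 1⊕1⊕0⊕1⊕0⊕0⊕0 = 1
p2 = XOR of data positions {3,6,7,10,11,14,15} = 1⊕0⊕0⊕0⊕0⊕1⊕0 = 0
p4 = XOR of data positions {5,6,7,12,13,14,15} = 1⊕0⊕0⊕1⊕0⊕1⊕0 = 1
p8 = XOR of data positions {9,10,11,12,13,14,15} = 1⊕0⊕0⊕1⊕0⊕1⊕0 = 1
Parity bits p1,p2,p4,p8 = 1011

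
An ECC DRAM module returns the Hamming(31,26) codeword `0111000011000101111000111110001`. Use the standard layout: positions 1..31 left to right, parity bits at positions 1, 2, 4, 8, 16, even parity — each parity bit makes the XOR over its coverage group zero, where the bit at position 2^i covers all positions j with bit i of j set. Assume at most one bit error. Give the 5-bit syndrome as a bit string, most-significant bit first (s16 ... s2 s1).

00000

s1: b1⊕b3⊕b5⊕b7⊕b9⊕b11⊕b13⊕b15⊕b17⊕b19⊕b21⊕b23⊕b25⊕b27⊕b29⊕b31 = 0⊕1⊕0⊕0⊕1⊕0⊕0⊕0⊕1⊕1⊕0⊕1⊕1⊕1⊕0⊕1 = 0
s2: b2⊕b3⊕b6⊕b7⊕b10⊕b11⊕b14⊕b15⊕b18⊕b19⊕b22⊕b23⊕b26⊕b27⊕b30⊕b31 = 1⊕1⊕0⊕0⊕1⊕0⊕1⊕0⊕1⊕1⊕0⊕1⊕1⊕1⊕0⊕1 = 0
s4: b4⊕b5⊕b6⊕b7⊕b12⊕b13⊕b14⊕b15⊕b20⊕b21⊕b22⊕b23⊕b28⊕b29⊕b30⊕b31 = 1⊕0⊕0⊕0⊕0⊕0⊕1⊕0⊕0⊕0⊕0⊕1⊕0⊕0⊕0⊕1 = 0
s8: b8⊕b9⊕b10⊕b11⊕b12⊕b13⊕b14⊕b15⊕b24⊕b25⊕b26⊕b27⊕b28⊕b29⊕b30⊕b31 = 0⊕1⊕1⊕0⊕0⊕0⊕1⊕0⊕1⊕1⊕1⊕1⊕0⊕0⊕0⊕1 = 0
s16: b16⊕b17⊕b18⊕b19⊕b20⊕b21⊕b22⊕b23⊕b24⊕b25⊕b26⊕b27⊕b28⊕b29⊕b30⊕b31 = 1⊕1⊕1⊕1⊕0⊕0⊕0⊕1⊕1⊕1⊕1⊕1⊕0⊕0⊕0⊕1 = 0
Syndrome (s16...s1) = 00000 → position 0 (no error).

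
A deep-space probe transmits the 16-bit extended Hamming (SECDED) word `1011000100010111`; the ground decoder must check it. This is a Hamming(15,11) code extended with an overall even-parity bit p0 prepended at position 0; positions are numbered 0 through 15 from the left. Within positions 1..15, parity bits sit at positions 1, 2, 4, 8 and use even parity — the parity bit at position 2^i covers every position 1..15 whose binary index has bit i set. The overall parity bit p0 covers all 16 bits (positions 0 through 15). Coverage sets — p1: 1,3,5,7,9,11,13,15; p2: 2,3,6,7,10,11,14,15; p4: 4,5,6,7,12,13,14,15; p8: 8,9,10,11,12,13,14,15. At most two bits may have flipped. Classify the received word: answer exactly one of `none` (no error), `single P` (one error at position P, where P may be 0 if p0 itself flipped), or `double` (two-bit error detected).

s1: b1⊕b3⊕b5⊕b7⊕b9⊕b11⊕b13⊕b15 = 0⊕1⊕0⊕1⊕0⊕1⊕1⊕1 = 1
s2: b2⊕b3⊕b6⊕b7⊕b10⊕b11⊕b14⊕b15 = 1⊕1⊕0⊕1⊕0⊕1⊕1⊕1 = 0
s4: b4⊕b5⊕b6⊕b7⊕b12⊕b13⊕b14⊕b15 = 0⊕0⊕0⊕1⊕0⊕1⊕1⊕1 = 0
s8: b8⊕b9⊕b10⊕b11⊕b12⊕b13⊕b14⊕b15 = 0⊕0⊕0⊕1⊕0⊕1⊕1⊕1 = 0
Syndrome (s8...s1) = 0001 → position 1.
Overall parity (XOR of all 16 bits, including p0): 1⊕0⊕1⊕1⊕0⊕0⊕0⊕1⊕0⊕0⊕0⊕1⊕0⊕1⊕1⊕1 = 0
Overall=0, syndrome position=1 → double-bit error detected (uncorrectable).

double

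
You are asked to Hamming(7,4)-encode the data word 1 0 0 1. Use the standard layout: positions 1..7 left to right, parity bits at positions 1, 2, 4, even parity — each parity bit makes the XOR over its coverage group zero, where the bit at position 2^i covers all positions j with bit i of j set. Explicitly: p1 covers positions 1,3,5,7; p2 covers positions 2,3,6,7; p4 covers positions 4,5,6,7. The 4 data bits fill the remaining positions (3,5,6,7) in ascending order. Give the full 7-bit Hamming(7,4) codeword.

0011001

Place data bits at non-power-of-two positions: b3=1, b5=0, b6=0, b7=1.
p1 = XOR of data positions {3,5,7} = 1⊕0⊕1 = 0
p2 = XOR of data positions {3,6,7} = 1⊕0⊕1 = 0
p4 = XOR of data positions {5,6,7} = 0⊕0⊕1 = 1
Codeword b1..b7 = 0011001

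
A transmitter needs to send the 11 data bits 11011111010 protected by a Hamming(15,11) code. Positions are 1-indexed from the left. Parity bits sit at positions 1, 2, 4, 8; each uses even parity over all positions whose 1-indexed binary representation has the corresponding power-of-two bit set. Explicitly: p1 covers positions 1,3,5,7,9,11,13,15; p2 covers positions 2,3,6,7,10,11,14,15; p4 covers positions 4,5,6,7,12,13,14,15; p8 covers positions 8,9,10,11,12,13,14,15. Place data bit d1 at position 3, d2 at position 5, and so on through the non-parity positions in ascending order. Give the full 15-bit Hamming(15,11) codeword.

111010111111010

Place data bits at non-power-of-two positions: b3=1, b5=1, b6=0, b7=1, b9=1, b10=1, b11=1, b12=1, b13=0, b14=1, b15=0.
p1 = XOR of data positions {3,5,7,9,11,13,15} = 1⊕1⊕1⊕1⊕1⊕0⊕0 = 1
p2 = XOR of data positions {3,6,7,10,11,14,15} = 1⊕0⊕1⊕1⊕1⊕1⊕0 = 1
p4 = XOR of data positions {5,6,7,12,13,14,15} = 1⊕0⊕1⊕1⊕0⊕1⊕0 = 0
p8 = XOR of data positions {9,10,11,12,13,14,15} = 1⊕1⊕1⊕1⊕0⊕1⊕0 = 1
Codeword b1..b15 = 111010111111010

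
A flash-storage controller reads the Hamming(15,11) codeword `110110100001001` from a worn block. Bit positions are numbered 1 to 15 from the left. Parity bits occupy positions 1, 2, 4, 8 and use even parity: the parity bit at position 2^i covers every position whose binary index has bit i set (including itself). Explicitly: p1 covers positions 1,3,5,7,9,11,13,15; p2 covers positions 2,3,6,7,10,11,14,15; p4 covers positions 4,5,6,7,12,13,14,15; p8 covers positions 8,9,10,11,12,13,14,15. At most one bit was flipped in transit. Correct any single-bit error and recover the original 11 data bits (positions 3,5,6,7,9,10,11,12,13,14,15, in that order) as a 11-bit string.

01110001001

s1: b1⊕b3⊕b5⊕b7⊕b9⊕b11⊕b13⊕b15 = 1⊕0⊕1⊕1⊕0⊕0⊕0⊕1 = 0
s2: b2⊕b3⊕b6⊕b7⊕b10⊕b11⊕b14⊕b15 = 1⊕0⊕0⊕1⊕0⊕0⊕0⊕1 = 1
s4: b4⊕b5⊕b6⊕b7⊕b12⊕b13⊕b14⊕b15 = 1⊕1⊕0⊕1⊕1⊕0⊕0⊕1 = 1
s8: b8⊕b9⊕b10⊕b11⊕b12⊕b13⊕b14⊕b15 = 0⊕0⊕0⊕0⊕1⊕0⊕0⊕1 = 0
Syndrome (s8...s1) = 0110 → position 6.
Flip bit 6: corrected codeword = 110111100001001
Data bits at positions 3,5,6,7,9,10,11,12,13,14,15: 01110001001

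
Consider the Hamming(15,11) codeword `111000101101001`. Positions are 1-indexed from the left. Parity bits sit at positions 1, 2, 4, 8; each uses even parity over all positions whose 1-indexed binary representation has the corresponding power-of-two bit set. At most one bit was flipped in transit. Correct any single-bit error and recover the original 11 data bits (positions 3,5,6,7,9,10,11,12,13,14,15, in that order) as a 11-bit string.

10001101001

s1: b1⊕b3⊕b5⊕b7⊕b9⊕b11⊕b13⊕b15 = 1⊕1⊕0⊕1⊕1⊕0⊕0⊕1 = 1
s2: b2⊕b3⊕b6⊕b7⊕b10⊕b11⊕b14⊕b15 = 1⊕1⊕0⊕1⊕1⊕0⊕0⊕1 = 1
s4: b4⊕b5⊕b6⊕b7⊕b12⊕b13⊕b14⊕b15 = 0⊕0⊕0⊕1⊕1⊕0⊕0⊕1 = 1
s8: b8⊕b9⊕b10⊕b11⊕b12⊕b13⊕b14⊕b15 = 0⊕1⊕1⊕0⊕1⊕0⊕0⊕1 = 0
Syndrome (s8...s1) = 0111 → position 7.
Flip bit 7: corrected codeword = 111000001101001
Data bits at positions 3,5,6,7,9,10,11,12,13,14,15: 10001101001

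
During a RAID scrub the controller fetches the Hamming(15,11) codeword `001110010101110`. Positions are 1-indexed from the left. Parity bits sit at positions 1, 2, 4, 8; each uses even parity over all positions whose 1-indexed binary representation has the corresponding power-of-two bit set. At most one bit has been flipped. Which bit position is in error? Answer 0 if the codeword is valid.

15

s1: b1⊕b3⊕b5⊕b7⊕b9⊕b11⊕b13⊕b15 = 0⊕1⊕1⊕0⊕0⊕0⊕1⊕0 = 1
s2: b2⊕b3⊕b6⊕b7⊕b10⊕b11⊕b14⊕b15 = 0⊕1⊕0⊕0⊕1⊕0⊕1⊕0 = 1
s4: b4⊕b5⊕b6⊕b7⊕b12⊕b13⊕b14⊕b15 = 1⊕1⊕0⊕0⊕1⊕1⊕1⊕0 = 1
s8: b8⊕b9⊕b10⊕b11⊕b12⊕b13⊕b14⊕b15 = 1⊕0⊕1⊕0⊕1⊕1⊕1⊕0 = 1
Syndrome (s8...s1) = 1111 → position 15.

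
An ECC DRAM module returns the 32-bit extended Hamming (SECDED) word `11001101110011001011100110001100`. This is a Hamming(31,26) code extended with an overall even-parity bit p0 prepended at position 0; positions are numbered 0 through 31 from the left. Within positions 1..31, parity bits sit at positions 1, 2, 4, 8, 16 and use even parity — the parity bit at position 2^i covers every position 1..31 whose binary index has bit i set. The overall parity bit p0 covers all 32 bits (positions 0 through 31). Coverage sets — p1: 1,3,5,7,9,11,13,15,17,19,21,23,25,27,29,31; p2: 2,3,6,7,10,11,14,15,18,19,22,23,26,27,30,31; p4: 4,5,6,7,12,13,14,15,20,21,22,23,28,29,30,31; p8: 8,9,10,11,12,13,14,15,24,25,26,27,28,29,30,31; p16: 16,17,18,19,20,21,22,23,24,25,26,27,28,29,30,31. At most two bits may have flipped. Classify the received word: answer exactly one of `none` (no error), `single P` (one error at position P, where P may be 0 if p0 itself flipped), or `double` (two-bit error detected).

s1: b1⊕b3⊕b5⊕b7⊕b9⊕b11⊕b13⊕b15⊕b17⊕b19⊕b21⊕b23⊕b25⊕b27⊕b29⊕b31 = 1⊕0⊕1⊕1⊕1⊕0⊕1⊕0⊕0⊕1⊕0⊕1⊕0⊕0⊕1⊕0 = 0
s2: b2⊕b3⊕b6⊕b7⊕b10⊕b11⊕b14⊕b15⊕b18⊕b19⊕b22⊕b23⊕b26⊕b27⊕b30⊕b31 = 0⊕0⊕0⊕1⊕0⊕0⊕0⊕0⊕1⊕1⊕0⊕1⊕0⊕0⊕0⊕0 = 0
s4: b4⊕b5⊕b6⊕b7⊕b12⊕b13⊕b14⊕b15⊕b20⊕b21⊕b22⊕b23⊕b28⊕b29⊕b30⊕b31 = 1⊕1⊕0⊕1⊕1⊕1⊕0⊕0⊕1⊕0⊕0⊕1⊕1⊕1⊕0⊕0 = 1
s8: b8⊕b9⊕b10⊕b11⊕b12⊕b13⊕b14⊕b15⊕b24⊕b25⊕b26⊕b27⊕b28⊕b29⊕b30⊕b31 = 1⊕1⊕0⊕0⊕1⊕1⊕0⊕0⊕1⊕0⊕0⊕0⊕1⊕1⊕0⊕0 = 1
s16: b16⊕b17⊕b18⊕b19⊕b20⊕b21⊕b22⊕b23⊕b24⊕b25⊕b26⊕b27⊕b28⊕b29⊕b30⊕b31 = 1⊕0⊕1⊕1⊕1⊕0⊕0⊕1⊕1⊕0⊕0⊕0⊕1⊕1⊕0⊕0 = 0
Syndrome (s16...s1) = 01100 → position 12.
Overall parity (XOR of all 32 bits, including p0): 1⊕1⊕0⊕0⊕1⊕1⊕0⊕1⊕1⊕1⊕0⊕0⊕1⊕1⊕0⊕0⊕1⊕0⊕1⊕1⊕1⊕0⊕0⊕1⊕1⊕0⊕0⊕0⊕1⊕1⊕0⊕0 = 1
Overall=1, syndrome position=12 → single-bit error at position 12.

single 12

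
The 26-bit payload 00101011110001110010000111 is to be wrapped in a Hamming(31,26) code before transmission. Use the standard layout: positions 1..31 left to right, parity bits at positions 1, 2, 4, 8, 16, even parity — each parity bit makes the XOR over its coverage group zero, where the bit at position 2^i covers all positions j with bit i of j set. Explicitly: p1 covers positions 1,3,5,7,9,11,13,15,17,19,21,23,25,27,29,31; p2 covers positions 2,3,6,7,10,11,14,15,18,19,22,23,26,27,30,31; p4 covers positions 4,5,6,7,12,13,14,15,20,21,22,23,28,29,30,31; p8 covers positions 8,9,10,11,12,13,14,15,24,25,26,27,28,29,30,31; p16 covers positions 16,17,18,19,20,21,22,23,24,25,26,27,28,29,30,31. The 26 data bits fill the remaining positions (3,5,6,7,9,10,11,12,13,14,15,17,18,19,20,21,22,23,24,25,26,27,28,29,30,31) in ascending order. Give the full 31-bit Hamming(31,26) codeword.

Place data bits at non-power-of-two positions: b3=0, b5=0, b6=1, b7=0, b9=1, b10=0, b11=1, b12=1, b13=1, b14=1, b15=0, b17=0, b18=0, b19=1, b20=1, b21=1, b22=0, b23=0, b24=1, b25=0, b26=0, b27=0, b28=0, b29=1, b30=1, b31=1.
p1 = XOR of data positions {3,5,7,9,11,13,15,17,19,21,23,25,27,29,31} = 0⊕0⊕0⊕1⊕1⊕1⊕0⊕0⊕1⊕1⊕0⊕0⊕0⊕1⊕1 = 1
p2 = XOR of data positions {3,6,7,10,11,14,15,18,19,22,23,26,27,30,31} = 0⊕1⊕0⊕0⊕1⊕1⊕0⊕0⊕1⊕0⊕0⊕0⊕0⊕1⊕1 = 0
p4 = XOR of data positions {5,6,7,12,13,14,15,20,21,22,23,28,29,30,31} = 0⊕1⊕0⊕1⊕1⊕1⊕0⊕1⊕1⊕0⊕0⊕0⊕1⊕1⊕1 = 1
p8 = XOR of data positions {9,10,11,12,13,14,15,24,25,26,27,28,29,30,31} = 1⊕0⊕1⊕1⊕1⊕1⊕0⊕1⊕0⊕0⊕0⊕0⊕1⊕1⊕1 = 1
p16 = XOR of data positions {17,18,19,20,21,22,23,24,25,26,27,28,29,30,31} = 0⊕0⊕1⊕1⊕1⊕0⊕0⊕1⊕0⊕0⊕0⊕0⊕1⊕1⊕1 = 1
Codeword b1..b31 = 1001010110111101001110010000111

1001010110111101001110010000111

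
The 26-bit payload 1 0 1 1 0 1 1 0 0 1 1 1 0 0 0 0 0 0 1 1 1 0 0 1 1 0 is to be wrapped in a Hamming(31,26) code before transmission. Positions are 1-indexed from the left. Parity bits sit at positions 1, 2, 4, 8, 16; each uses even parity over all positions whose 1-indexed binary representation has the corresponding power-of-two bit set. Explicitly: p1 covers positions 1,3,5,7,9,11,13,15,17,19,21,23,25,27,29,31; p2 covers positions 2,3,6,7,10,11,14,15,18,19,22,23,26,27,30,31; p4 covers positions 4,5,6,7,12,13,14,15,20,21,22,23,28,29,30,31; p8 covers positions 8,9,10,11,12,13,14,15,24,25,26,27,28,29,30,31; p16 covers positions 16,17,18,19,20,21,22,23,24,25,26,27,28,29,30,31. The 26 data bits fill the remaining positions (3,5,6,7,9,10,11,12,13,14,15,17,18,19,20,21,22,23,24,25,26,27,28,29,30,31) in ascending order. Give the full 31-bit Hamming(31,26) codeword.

1110011101100110100000011100110

Place data bits at non-power-of-two positions: b3=1, b5=0, b6=1, b7=1, b9=0, b10=1, b11=1, b12=0, b13=0, b14=1, b15=1, b17=1, b18=0, b19=0, b20=0, b21=0, b22=0, b23=0, b24=1, b25=1, b26=1, b27=0, b28=0, b29=1, b30=1, b31=0.
p1 = XOR of data positions {3,5,7,9,11,13,15,17,19,21,23,25,27,29,31} = 1⊕0⊕1⊕0⊕1⊕0⊕1⊕1⊕0⊕0⊕0⊕1⊕0⊕1⊕0 = 1
p2 = XOR of data positions {3,6,7,10,11,14,15,18,19,22,23,26,27,30,31} = 1⊕1⊕1⊕1⊕1⊕1⊕1⊕0⊕0⊕0⊕0⊕1⊕0⊕1⊕0 = 1
p4 = XOR of data positions {5,6,7,12,13,14,15,20,21,22,23,28,29,30,31} = 0⊕1⊕1⊕0⊕0⊕1⊕1⊕0⊕0⊕0⊕0⊕0⊕1⊕1⊕0 = 0
p8 = XOR of data positions {9,10,11,12,13,14,15,24,25,26,27,28,29,30,31} = 0⊕1⊕1⊕0⊕0⊕1⊕1⊕1⊕1⊕1⊕0⊕0⊕1⊕1⊕0 = 1
p16 = XOR of data positions {17,18,19,20,21,22,23,24,25,26,27,28,29,30,31} = 1⊕0⊕0⊕0⊕0⊕0⊕0⊕1⊕1⊕1⊕0⊕0⊕1⊕1⊕0 = 0
Codeword b1..b31 = 1110011101100110100000011100110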